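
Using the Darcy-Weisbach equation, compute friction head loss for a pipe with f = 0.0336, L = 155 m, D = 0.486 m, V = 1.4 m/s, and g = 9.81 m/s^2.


Darcy-Weisbach equation: h_f = f * (L/D) * V^2/(2g).
f * L/D = 0.0336 * 155/0.486 = 10.716.
V^2/(2g) = 1.4^2 / (2*9.81) = 1.96 / 19.62 = 0.0999 m.
h_f = 10.716 * 0.0999 = 1.071 m.

1.071


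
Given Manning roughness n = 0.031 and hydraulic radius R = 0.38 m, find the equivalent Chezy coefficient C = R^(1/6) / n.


The Chezy coefficient relates to Manning's n through C = R^(1/6) / n.
R^(1/6) = 0.38^(1/6) = 0.851067.
C = 0.851067 / 0.031 = 27.45 m^(1/2)/s.

27.45


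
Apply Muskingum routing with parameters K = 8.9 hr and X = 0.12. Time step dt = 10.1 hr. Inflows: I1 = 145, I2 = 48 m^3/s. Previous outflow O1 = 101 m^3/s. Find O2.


Muskingum coefficients:
denom = 2*K*(1-X) + dt = 2*8.9*(1-0.12) + 10.1 = 25.764.
C0 = (dt - 2*K*X)/denom = (10.1 - 2*8.9*0.12)/25.764 = 0.3091.
C1 = (dt + 2*K*X)/denom = (10.1 + 2*8.9*0.12)/25.764 = 0.4749.
C2 = (2*K*(1-X) - dt)/denom = 0.216.
O2 = C0*I2 + C1*I1 + C2*O1
   = 0.3091*48 + 0.4749*145 + 0.216*101
   = 105.51 m^3/s.

105.51


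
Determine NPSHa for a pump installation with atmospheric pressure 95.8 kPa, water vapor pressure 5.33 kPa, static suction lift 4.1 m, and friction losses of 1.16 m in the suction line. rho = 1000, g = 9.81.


NPSHa = p_atm/(rho*g) - z_s - hf_s - p_vap/(rho*g).
p_atm/(rho*g) = 95.8*1000 / (1000*9.81) = 9.766 m.
p_vap/(rho*g) = 5.33*1000 / (1000*9.81) = 0.543 m.
NPSHa = 9.766 - 4.1 - 1.16 - 0.543
      = 3.96 m.

3.96


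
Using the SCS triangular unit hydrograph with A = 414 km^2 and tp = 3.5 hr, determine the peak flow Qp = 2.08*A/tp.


SCS formula: Qp = 2.08 * A / tp.
Qp = 2.08 * 414 / 3.5
   = 861.12 / 3.5
   = 246.03 m^3/s per cm.

246.03


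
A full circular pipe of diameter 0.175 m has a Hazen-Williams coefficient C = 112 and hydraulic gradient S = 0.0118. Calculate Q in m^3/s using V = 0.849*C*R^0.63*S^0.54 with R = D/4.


For a full circular pipe, R = D/4 = 0.175/4 = 0.0437 m.
V = 0.849 * 112 * 0.0437^0.63 * 0.0118^0.54
  = 0.849 * 112 * 0.139257 * 0.090953
  = 1.2044 m/s.
Pipe area A = pi*D^2/4 = pi*0.175^2/4 = 0.0241 m^2.
Q = A * V = 0.0241 * 1.2044 = 0.029 m^3/s.

0.029


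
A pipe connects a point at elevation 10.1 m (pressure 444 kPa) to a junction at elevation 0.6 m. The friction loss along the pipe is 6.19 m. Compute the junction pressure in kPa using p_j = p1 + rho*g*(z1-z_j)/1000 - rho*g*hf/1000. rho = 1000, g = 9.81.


Junction pressure: p_j = p1 + rho*g*(z1 - z_j)/1000 - rho*g*hf/1000.
Elevation term = 1000*9.81*(10.1 - 0.6)/1000 = 93.195 kPa.
Friction term = 1000*9.81*6.19/1000 = 60.724 kPa.
p_j = 444 + 93.195 - 60.724 = 476.47 kPa.

476.47


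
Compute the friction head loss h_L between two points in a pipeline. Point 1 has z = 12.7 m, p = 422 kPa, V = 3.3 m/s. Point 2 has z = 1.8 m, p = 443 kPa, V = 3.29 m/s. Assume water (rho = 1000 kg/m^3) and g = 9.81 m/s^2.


Total head at each section: H = z + p/(rho*g) + V^2/(2g).
H1 = 12.7 + 422*1000/(1000*9.81) + 3.3^2/(2*9.81)
   = 12.7 + 43.017 + 0.555
   = 56.272 m.
H2 = 1.8 + 443*1000/(1000*9.81) + 3.29^2/(2*9.81)
   = 1.8 + 45.158 + 0.5517
   = 47.51 m.
h_L = H1 - H2 = 56.272 - 47.51 = 8.763 m.

8.763


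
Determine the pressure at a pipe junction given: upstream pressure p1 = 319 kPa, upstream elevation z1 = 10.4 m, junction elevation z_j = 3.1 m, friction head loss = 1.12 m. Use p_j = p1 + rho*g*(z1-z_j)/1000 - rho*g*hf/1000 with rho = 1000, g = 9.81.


Junction pressure: p_j = p1 + rho*g*(z1 - z_j)/1000 - rho*g*hf/1000.
Elevation term = 1000*9.81*(10.4 - 3.1)/1000 = 71.613 kPa.
Friction term = 1000*9.81*1.12/1000 = 10.987 kPa.
p_j = 319 + 71.613 - 10.987 = 379.63 kPa.

379.63


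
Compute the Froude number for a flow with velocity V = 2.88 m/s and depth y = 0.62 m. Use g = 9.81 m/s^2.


The Froude number is defined as Fr = V / sqrt(g*y).
g*y = 9.81 * 0.62 = 6.0822.
sqrt(g*y) = sqrt(6.0822) = 2.4662.
Fr = 2.88 / 2.4662 = 1.1678.

1.1678


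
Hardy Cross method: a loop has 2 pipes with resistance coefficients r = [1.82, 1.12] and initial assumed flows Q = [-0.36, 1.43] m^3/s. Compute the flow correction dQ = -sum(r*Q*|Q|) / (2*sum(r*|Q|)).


Numerator terms (r*Q*|Q|): 1.82*-0.36*|-0.36| = -0.2359; 1.12*1.43*|1.43| = 2.2903.
Sum of numerator = 2.0544.
Denominator terms (r*|Q|): 1.82*|-0.36| = 0.6552; 1.12*|1.43| = 1.6016.
2 * sum of denominator = 2 * 2.2568 = 4.5136.
dQ = -2.0544 / 4.5136 = -0.4552 m^3/s.

-0.4552


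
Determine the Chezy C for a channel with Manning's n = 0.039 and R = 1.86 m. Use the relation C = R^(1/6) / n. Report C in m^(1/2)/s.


The Chezy coefficient relates to Manning's n through C = R^(1/6) / n.
R^(1/6) = 1.86^(1/6) = 1.108968.
C = 1.108968 / 0.039 = 28.44 m^(1/2)/s.

28.44


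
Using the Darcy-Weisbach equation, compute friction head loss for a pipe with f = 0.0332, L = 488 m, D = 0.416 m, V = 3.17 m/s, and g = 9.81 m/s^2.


Darcy-Weisbach equation: h_f = f * (L/D) * V^2/(2g).
f * L/D = 0.0332 * 488/0.416 = 38.9462.
V^2/(2g) = 3.17^2 / (2*9.81) = 10.0489 / 19.62 = 0.5122 m.
h_f = 38.9462 * 0.5122 = 19.947 m.

19.947


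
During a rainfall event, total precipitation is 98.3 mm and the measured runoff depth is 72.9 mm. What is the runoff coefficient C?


The runoff coefficient C = runoff depth / rainfall depth.
C = 72.9 / 98.3
  = 0.7416.

0.7416


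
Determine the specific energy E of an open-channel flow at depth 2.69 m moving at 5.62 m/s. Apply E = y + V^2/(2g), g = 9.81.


Specific energy E = y + V^2/(2g).
Velocity head = V^2/(2g) = 5.62^2 / (2*9.81) = 31.5844 / 19.62 = 1.6098 m.
E = 2.69 + 1.6098 = 4.2998 m.

4.2998


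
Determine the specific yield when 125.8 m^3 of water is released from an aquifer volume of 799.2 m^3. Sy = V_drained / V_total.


Specific yield Sy = Volume drained / Total volume.
Sy = 125.8 / 799.2
   = 0.1574.

0.1574


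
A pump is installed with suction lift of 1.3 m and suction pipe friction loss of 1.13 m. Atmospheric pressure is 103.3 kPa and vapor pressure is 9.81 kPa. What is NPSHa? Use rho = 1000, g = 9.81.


NPSHa = p_atm/(rho*g) - z_s - hf_s - p_vap/(rho*g).
p_atm/(rho*g) = 103.3*1000 / (1000*9.81) = 10.53 m.
p_vap/(rho*g) = 9.81*1000 / (1000*9.81) = 1.0 m.
NPSHa = 10.53 - 1.3 - 1.13 - 1.0
      = 7.1 m.

7.1


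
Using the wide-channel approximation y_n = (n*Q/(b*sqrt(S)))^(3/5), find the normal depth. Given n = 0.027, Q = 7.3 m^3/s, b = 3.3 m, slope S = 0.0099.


We use the wide-channel approximation y_n = (n*Q/(b*sqrt(S)))^(3/5).
sqrt(S) = sqrt(0.0099) = 0.099499.
Numerator: n*Q = 0.027 * 7.3 = 0.1971.
Denominator: b*sqrt(S) = 3.3 * 0.099499 = 0.328347.
arg = 0.6003.
y_n = 0.6003^(3/5) = 0.7362 m.

0.7362


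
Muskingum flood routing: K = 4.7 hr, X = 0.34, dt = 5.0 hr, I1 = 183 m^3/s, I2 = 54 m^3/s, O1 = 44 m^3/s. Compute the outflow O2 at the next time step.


Muskingum coefficients:
denom = 2*K*(1-X) + dt = 2*4.7*(1-0.34) + 5.0 = 11.204.
C0 = (dt - 2*K*X)/denom = (5.0 - 2*4.7*0.34)/11.204 = 0.161.
C1 = (dt + 2*K*X)/denom = (5.0 + 2*4.7*0.34)/11.204 = 0.7315.
C2 = (2*K*(1-X) - dt)/denom = 0.1075.
O2 = C0*I2 + C1*I1 + C2*O1
   = 0.161*54 + 0.7315*183 + 0.1075*44
   = 147.29 m^3/s.

147.29


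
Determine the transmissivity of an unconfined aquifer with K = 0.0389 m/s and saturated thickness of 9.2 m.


Transmissivity is defined as T = K * h.
T = 0.0389 * 9.2
  = 0.3579 m^2/s.

0.3579


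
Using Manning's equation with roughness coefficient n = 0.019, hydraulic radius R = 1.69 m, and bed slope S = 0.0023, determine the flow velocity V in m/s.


Manning's equation gives V = (1/n) * R^(2/3) * S^(1/2).
First, compute R^(2/3) = 1.69^(2/3) = 1.4188.
Next, S^(1/2) = 0.0023^(1/2) = 0.047958.
Then 1/n = 1/0.019 = 52.63.
V = 52.63 * 1.4188 * 0.047958 = 3.5813 m/s.

3.5813


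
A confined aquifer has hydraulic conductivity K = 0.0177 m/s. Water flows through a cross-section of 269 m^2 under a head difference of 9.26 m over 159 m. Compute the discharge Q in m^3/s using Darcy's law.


Darcy's law: Q = K * A * i, where i = dh/L.
Hydraulic gradient i = 9.26 / 159 = 0.058239.
Q = 0.0177 * 269 * 0.058239
  = 0.2773 m^3/s.

0.2773


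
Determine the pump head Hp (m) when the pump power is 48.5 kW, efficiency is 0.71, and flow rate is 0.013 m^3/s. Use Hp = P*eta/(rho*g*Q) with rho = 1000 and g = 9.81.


Pump head formula: Hp = P * eta / (rho * g * Q).
Numerator: P * eta = 48.5 * 1000 * 0.71 = 34435.0 W.
Denominator: rho * g * Q = 1000 * 9.81 * 0.013 = 127.53.
Hp = 34435.0 / 127.53 = 270.01 m.

270.01


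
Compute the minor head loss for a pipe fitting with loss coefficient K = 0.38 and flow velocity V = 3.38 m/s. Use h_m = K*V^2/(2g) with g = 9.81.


Minor loss formula: h_m = K * V^2/(2g).
V^2 = 3.38^2 = 11.4244.
V^2/(2g) = 11.4244 / 19.62 = 0.5823 m.
h_m = 0.38 * 0.5823 = 0.2213 m.

0.2213


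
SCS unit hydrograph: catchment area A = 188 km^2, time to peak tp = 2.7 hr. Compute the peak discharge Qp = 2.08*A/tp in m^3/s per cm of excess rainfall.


SCS formula: Qp = 2.08 * A / tp.
Qp = 2.08 * 188 / 2.7
   = 391.04 / 2.7
   = 144.83 m^3/s per cm.

144.83


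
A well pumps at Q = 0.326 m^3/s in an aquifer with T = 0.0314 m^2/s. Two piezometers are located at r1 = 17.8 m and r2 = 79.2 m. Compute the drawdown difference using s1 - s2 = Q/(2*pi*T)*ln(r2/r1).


Thiem equation: s1 - s2 = Q/(2*pi*T) * ln(r2/r1).
ln(r2/r1) = ln(79.2/17.8) = 1.4928.
Q/(2*pi*T) = 0.326 / (2*pi*0.0314) = 0.326 / 0.1973 = 1.6524.
s1 - s2 = 1.6524 * 1.4928 = 2.4666 m.

2.4666


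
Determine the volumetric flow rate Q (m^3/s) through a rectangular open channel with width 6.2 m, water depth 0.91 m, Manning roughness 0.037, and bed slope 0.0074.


For a rectangular channel, the cross-sectional area A = b * y = 6.2 * 0.91 = 5.64 m^2.
The wetted perimeter P = b + 2y = 6.2 + 2*0.91 = 8.02 m.
Hydraulic radius R = A/P = 5.64/8.02 = 0.7035 m.
Velocity V = (1/n)*R^(2/3)*S^(1/2) = (1/0.037)*0.7035^(2/3)*0.0074^(1/2) = 1.839 m/s.
Discharge Q = A * V = 5.64 * 1.839 = 10.376 m^3/s.

10.376


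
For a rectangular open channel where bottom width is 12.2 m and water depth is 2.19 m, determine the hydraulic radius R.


For a rectangular section:
Flow area A = b * y = 12.2 * 2.19 = 26.72 m^2.
Wetted perimeter P = b + 2y = 12.2 + 2*2.19 = 16.58 m.
Hydraulic radius R = A/P = 26.72 / 16.58 = 1.6115 m.

1.6115


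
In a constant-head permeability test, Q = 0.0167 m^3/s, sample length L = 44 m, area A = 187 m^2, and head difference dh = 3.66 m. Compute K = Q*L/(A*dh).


From K = Q*L / (A*dh):
Numerator: Q*L = 0.0167 * 44 = 0.7348.
Denominator: A*dh = 187 * 3.66 = 684.42.
K = 0.7348 / 684.42 = 0.001074 m/s.

0.001074


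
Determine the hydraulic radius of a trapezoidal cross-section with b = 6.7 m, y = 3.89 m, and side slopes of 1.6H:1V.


For a trapezoidal section with side slope z:
A = (b + z*y)*y = (6.7 + 1.6*3.89)*3.89 = 50.274 m^2.
P = b + 2*y*sqrt(1 + z^2) = 6.7 + 2*3.89*sqrt(1 + 1.6^2) = 21.379 m.
R = A/P = 50.274 / 21.379 = 2.3515 m.

2.3515


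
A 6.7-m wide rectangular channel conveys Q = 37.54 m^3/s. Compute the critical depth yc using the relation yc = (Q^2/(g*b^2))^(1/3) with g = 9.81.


Using yc = (Q^2 / (g * b^2))^(1/3):
Q^2 = 37.54^2 = 1409.25.
g * b^2 = 9.81 * 6.7^2 = 9.81 * 44.89 = 440.37.
Q^2 / (g*b^2) = 1409.25 / 440.37 = 3.2001.
yc = 3.2001^(1/3) = 1.4736 m.

1.4736


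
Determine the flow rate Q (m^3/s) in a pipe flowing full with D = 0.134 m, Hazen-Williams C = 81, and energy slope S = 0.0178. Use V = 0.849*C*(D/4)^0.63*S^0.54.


For a full circular pipe, R = D/4 = 0.134/4 = 0.0335 m.
V = 0.849 * 81 * 0.0335^0.63 * 0.0178^0.54
  = 0.849 * 81 * 0.1177 * 0.11356
  = 0.9192 m/s.
Pipe area A = pi*D^2/4 = pi*0.134^2/4 = 0.0141 m^2.
Q = A * V = 0.0141 * 0.9192 = 0.013 m^3/s.

0.013


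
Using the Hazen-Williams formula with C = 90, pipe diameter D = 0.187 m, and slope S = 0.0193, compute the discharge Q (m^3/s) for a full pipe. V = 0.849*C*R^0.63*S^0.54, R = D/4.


For a full circular pipe, R = D/4 = 0.187/4 = 0.0467 m.
V = 0.849 * 90 * 0.0467^0.63 * 0.0193^0.54
  = 0.849 * 90 * 0.145199 * 0.118632
  = 1.3162 m/s.
Pipe area A = pi*D^2/4 = pi*0.187^2/4 = 0.0275 m^2.
Q = A * V = 0.0275 * 1.3162 = 0.0361 m^3/s.

0.0361


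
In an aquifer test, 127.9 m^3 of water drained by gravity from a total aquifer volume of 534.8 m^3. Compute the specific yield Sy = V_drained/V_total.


Specific yield Sy = Volume drained / Total volume.
Sy = 127.9 / 534.8
   = 0.2392.

0.2392


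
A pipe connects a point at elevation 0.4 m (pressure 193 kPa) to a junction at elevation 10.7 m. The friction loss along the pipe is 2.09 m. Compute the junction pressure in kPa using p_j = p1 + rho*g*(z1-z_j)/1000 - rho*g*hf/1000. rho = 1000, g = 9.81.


Junction pressure: p_j = p1 + rho*g*(z1 - z_j)/1000 - rho*g*hf/1000.
Elevation term = 1000*9.81*(0.4 - 10.7)/1000 = -101.043 kPa.
Friction term = 1000*9.81*2.09/1000 = 20.503 kPa.
p_j = 193 + -101.043 - 20.503 = 71.45 kPa.

71.45


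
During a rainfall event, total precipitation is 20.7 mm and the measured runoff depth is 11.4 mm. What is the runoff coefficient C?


The runoff coefficient C = runoff depth / rainfall depth.
C = 11.4 / 20.7
  = 0.5507.

0.5507


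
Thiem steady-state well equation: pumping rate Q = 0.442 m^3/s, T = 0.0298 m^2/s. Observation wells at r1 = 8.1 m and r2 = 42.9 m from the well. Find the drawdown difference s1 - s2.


Thiem equation: s1 - s2 = Q/(2*pi*T) * ln(r2/r1).
ln(r2/r1) = ln(42.9/8.1) = 1.667.
Q/(2*pi*T) = 0.442 / (2*pi*0.0298) = 0.442 / 0.1872 = 2.3606.
s1 - s2 = 2.3606 * 1.667 = 3.9352 m.

3.9352


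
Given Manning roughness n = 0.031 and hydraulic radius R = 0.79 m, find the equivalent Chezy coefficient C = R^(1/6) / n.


The Chezy coefficient relates to Manning's n through C = R^(1/6) / n.
R^(1/6) = 0.79^(1/6) = 0.961475.
C = 0.961475 / 0.031 = 31.02 m^(1/2)/s.

31.02


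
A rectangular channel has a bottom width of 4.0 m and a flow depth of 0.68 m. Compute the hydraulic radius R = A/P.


For a rectangular section:
Flow area A = b * y = 4.0 * 0.68 = 2.72 m^2.
Wetted perimeter P = b + 2y = 4.0 + 2*0.68 = 5.36 m.
Hydraulic radius R = A/P = 2.72 / 5.36 = 0.5075 m.

0.5075


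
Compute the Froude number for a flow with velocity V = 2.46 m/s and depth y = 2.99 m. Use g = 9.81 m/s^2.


The Froude number is defined as Fr = V / sqrt(g*y).
g*y = 9.81 * 2.99 = 29.3319.
sqrt(g*y) = sqrt(29.3319) = 5.4159.
Fr = 2.46 / 5.4159 = 0.4542.

0.4542


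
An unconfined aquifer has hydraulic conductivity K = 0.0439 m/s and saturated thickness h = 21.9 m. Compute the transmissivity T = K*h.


Transmissivity is defined as T = K * h.
T = 0.0439 * 21.9
  = 0.9614 m^2/s.

0.9614


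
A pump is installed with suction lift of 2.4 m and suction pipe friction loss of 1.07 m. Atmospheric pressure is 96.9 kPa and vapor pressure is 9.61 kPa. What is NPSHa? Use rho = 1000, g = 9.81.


NPSHa = p_atm/(rho*g) - z_s - hf_s - p_vap/(rho*g).
p_atm/(rho*g) = 96.9*1000 / (1000*9.81) = 9.878 m.
p_vap/(rho*g) = 9.61*1000 / (1000*9.81) = 0.98 m.
NPSHa = 9.878 - 2.4 - 1.07 - 0.98
      = 5.43 m.

5.43


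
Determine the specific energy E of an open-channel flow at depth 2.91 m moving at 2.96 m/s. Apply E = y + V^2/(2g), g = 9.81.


Specific energy E = y + V^2/(2g).
Velocity head = V^2/(2g) = 2.96^2 / (2*9.81) = 8.7616 / 19.62 = 0.4466 m.
E = 2.91 + 0.4466 = 3.3566 m.

3.3566


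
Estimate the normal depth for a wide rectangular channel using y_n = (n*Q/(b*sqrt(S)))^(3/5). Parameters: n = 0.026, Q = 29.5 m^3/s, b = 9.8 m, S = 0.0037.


We use the wide-channel approximation y_n = (n*Q/(b*sqrt(S)))^(3/5).
sqrt(S) = sqrt(0.0037) = 0.060828.
Numerator: n*Q = 0.026 * 29.5 = 0.767.
Denominator: b*sqrt(S) = 9.8 * 0.060828 = 0.596114.
arg = 1.2867.
y_n = 1.2867^(3/5) = 1.1633 m.

1.1633


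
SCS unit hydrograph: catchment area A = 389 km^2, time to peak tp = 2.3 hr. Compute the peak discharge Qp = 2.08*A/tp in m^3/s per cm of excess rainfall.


SCS formula: Qp = 2.08 * A / tp.
Qp = 2.08 * 389 / 2.3
   = 809.12 / 2.3
   = 351.79 m^3/s per cm.

351.79


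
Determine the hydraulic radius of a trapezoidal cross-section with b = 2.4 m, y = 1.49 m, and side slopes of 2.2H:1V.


For a trapezoidal section with side slope z:
A = (b + z*y)*y = (2.4 + 2.2*1.49)*1.49 = 8.46 m^2.
P = b + 2*y*sqrt(1 + z^2) = 2.4 + 2*1.49*sqrt(1 + 2.2^2) = 9.601 m.
R = A/P = 8.46 / 9.601 = 0.8811 m.

0.8811


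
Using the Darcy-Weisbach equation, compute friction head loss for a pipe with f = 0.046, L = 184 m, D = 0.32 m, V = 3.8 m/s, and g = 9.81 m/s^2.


Darcy-Weisbach equation: h_f = f * (L/D) * V^2/(2g).
f * L/D = 0.046 * 184/0.32 = 26.45.
V^2/(2g) = 3.8^2 / (2*9.81) = 14.44 / 19.62 = 0.736 m.
h_f = 26.45 * 0.736 = 19.467 m.

19.467


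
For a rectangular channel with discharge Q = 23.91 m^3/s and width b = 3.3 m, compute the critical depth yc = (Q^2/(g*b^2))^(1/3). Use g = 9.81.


Using yc = (Q^2 / (g * b^2))^(1/3):
Q^2 = 23.91^2 = 571.69.
g * b^2 = 9.81 * 3.3^2 = 9.81 * 10.89 = 106.83.
Q^2 / (g*b^2) = 571.69 / 106.83 = 5.3514.
yc = 5.3514^(1/3) = 1.7491 m.

1.7491


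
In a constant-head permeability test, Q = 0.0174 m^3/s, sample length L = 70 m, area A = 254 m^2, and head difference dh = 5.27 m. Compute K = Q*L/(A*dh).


From K = Q*L / (A*dh):
Numerator: Q*L = 0.0174 * 70 = 1.218.
Denominator: A*dh = 254 * 5.27 = 1338.58.
K = 1.218 / 1338.58 = 0.00091 m/s.

0.00091


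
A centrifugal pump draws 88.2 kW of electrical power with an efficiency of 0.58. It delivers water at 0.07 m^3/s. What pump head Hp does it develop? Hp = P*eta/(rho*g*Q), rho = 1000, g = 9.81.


Pump head formula: Hp = P * eta / (rho * g * Q).
Numerator: P * eta = 88.2 * 1000 * 0.58 = 51156.0 W.
Denominator: rho * g * Q = 1000 * 9.81 * 0.07 = 686.7.
Hp = 51156.0 / 686.7 = 74.5 m.

74.5


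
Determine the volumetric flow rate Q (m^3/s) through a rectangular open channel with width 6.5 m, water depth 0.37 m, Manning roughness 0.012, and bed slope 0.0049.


For a rectangular channel, the cross-sectional area A = b * y = 6.5 * 0.37 = 2.4 m^2.
The wetted perimeter P = b + 2y = 6.5 + 2*0.37 = 7.24 m.
Hydraulic radius R = A/P = 2.4/7.24 = 0.3322 m.
Velocity V = (1/n)*R^(2/3)*S^(1/2) = (1/0.012)*0.3322^(2/3)*0.0049^(1/2) = 2.7979 m/s.
Discharge Q = A * V = 2.4 * 2.7979 = 6.729 m^3/s.

6.729


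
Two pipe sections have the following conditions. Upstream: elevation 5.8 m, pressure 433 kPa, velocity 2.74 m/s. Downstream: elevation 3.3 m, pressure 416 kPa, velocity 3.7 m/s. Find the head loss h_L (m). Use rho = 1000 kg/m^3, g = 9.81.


Total head at each section: H = z + p/(rho*g) + V^2/(2g).
H1 = 5.8 + 433*1000/(1000*9.81) + 2.74^2/(2*9.81)
   = 5.8 + 44.139 + 0.3827
   = 50.321 m.
H2 = 3.3 + 416*1000/(1000*9.81) + 3.7^2/(2*9.81)
   = 3.3 + 42.406 + 0.6978
   = 46.403 m.
h_L = H1 - H2 = 50.321 - 46.403 = 3.918 m.

3.918


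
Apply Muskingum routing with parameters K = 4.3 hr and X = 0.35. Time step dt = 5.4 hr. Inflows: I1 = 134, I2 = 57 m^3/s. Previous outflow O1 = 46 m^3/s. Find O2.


Muskingum coefficients:
denom = 2*K*(1-X) + dt = 2*4.3*(1-0.35) + 5.4 = 10.99.
C0 = (dt - 2*K*X)/denom = (5.4 - 2*4.3*0.35)/10.99 = 0.2175.
C1 = (dt + 2*K*X)/denom = (5.4 + 2*4.3*0.35)/10.99 = 0.7652.
C2 = (2*K*(1-X) - dt)/denom = 0.0173.
O2 = C0*I2 + C1*I1 + C2*O1
   = 0.2175*57 + 0.7652*134 + 0.0173*46
   = 115.73 m^3/s.

115.73


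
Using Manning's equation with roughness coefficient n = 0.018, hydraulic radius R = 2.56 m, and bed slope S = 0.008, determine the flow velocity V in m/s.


Manning's equation gives V = (1/n) * R^(2/3) * S^(1/2).
First, compute R^(2/3) = 2.56^(2/3) = 1.8714.
Next, S^(1/2) = 0.008^(1/2) = 0.089443.
Then 1/n = 1/0.018 = 55.56.
V = 55.56 * 1.8714 * 0.089443 = 9.2989 m/s.

9.2989


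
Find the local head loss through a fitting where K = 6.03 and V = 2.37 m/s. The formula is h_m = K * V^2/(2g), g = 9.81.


Minor loss formula: h_m = K * V^2/(2g).
V^2 = 2.37^2 = 5.6169.
V^2/(2g) = 5.6169 / 19.62 = 0.2863 m.
h_m = 6.03 * 0.2863 = 1.7263 m.

1.7263


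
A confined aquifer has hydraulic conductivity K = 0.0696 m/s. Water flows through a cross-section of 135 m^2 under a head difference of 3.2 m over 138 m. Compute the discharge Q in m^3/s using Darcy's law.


Darcy's law: Q = K * A * i, where i = dh/L.
Hydraulic gradient i = 3.2 / 138 = 0.023188.
Q = 0.0696 * 135 * 0.023188
  = 0.2179 m^3/s.

0.2179


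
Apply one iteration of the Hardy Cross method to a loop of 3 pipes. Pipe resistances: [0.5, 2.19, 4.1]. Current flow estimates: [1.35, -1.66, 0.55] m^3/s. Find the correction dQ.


Numerator terms (r*Q*|Q|): 0.5*1.35*|1.35| = 0.9113; 2.19*-1.66*|-1.66| = -6.0348; 4.1*0.55*|0.55| = 1.2403.
Sum of numerator = -3.8833.
Denominator terms (r*|Q|): 0.5*|1.35| = 0.675; 2.19*|-1.66| = 3.6354; 4.1*|0.55| = 2.255.
2 * sum of denominator = 2 * 6.5654 = 13.1308.
dQ = --3.8833 / 13.1308 = 0.2957 m^3/s.

0.2957


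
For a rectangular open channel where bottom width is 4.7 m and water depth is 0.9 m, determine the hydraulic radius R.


For a rectangular section:
Flow area A = b * y = 4.7 * 0.9 = 4.23 m^2.
Wetted perimeter P = b + 2y = 4.7 + 2*0.9 = 6.5 m.
Hydraulic radius R = A/P = 4.23 / 6.5 = 0.6508 m.

0.6508


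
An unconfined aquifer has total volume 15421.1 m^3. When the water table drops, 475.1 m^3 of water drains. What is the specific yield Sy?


Specific yield Sy = Volume drained / Total volume.
Sy = 475.1 / 15421.1
   = 0.0308.

0.0308


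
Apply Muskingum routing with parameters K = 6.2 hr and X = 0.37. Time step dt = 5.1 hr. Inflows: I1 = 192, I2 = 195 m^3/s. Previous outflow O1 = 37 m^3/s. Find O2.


Muskingum coefficients:
denom = 2*K*(1-X) + dt = 2*6.2*(1-0.37) + 5.1 = 12.912.
C0 = (dt - 2*K*X)/denom = (5.1 - 2*6.2*0.37)/12.912 = 0.0397.
C1 = (dt + 2*K*X)/denom = (5.1 + 2*6.2*0.37)/12.912 = 0.7503.
C2 = (2*K*(1-X) - dt)/denom = 0.21.
O2 = C0*I2 + C1*I1 + C2*O1
   = 0.0397*195 + 0.7503*192 + 0.21*37
   = 159.56 m^3/s.

159.56


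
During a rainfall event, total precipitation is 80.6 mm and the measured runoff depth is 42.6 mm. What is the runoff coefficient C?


The runoff coefficient C = runoff depth / rainfall depth.
C = 42.6 / 80.6
  = 0.5285.

0.5285


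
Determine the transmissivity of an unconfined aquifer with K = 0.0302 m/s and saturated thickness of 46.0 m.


Transmissivity is defined as T = K * h.
T = 0.0302 * 46.0
  = 1.3892 m^2/s.

1.3892


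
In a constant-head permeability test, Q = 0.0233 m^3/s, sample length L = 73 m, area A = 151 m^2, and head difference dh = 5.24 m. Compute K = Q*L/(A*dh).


From K = Q*L / (A*dh):
Numerator: Q*L = 0.0233 * 73 = 1.7009.
Denominator: A*dh = 151 * 5.24 = 791.24.
K = 1.7009 / 791.24 = 0.00215 m/s.

0.00215


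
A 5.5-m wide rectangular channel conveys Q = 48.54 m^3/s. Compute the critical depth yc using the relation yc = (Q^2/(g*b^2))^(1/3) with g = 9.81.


Using yc = (Q^2 / (g * b^2))^(1/3):
Q^2 = 48.54^2 = 2356.13.
g * b^2 = 9.81 * 5.5^2 = 9.81 * 30.25 = 296.75.
Q^2 / (g*b^2) = 2356.13 / 296.75 = 7.9398.
yc = 7.9398^(1/3) = 1.995 m.

1.995


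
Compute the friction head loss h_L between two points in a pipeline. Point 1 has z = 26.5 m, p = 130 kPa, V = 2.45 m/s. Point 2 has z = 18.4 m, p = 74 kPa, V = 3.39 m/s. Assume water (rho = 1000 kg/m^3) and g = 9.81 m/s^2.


Total head at each section: H = z + p/(rho*g) + V^2/(2g).
H1 = 26.5 + 130*1000/(1000*9.81) + 2.45^2/(2*9.81)
   = 26.5 + 13.252 + 0.3059
   = 40.058 m.
H2 = 18.4 + 74*1000/(1000*9.81) + 3.39^2/(2*9.81)
   = 18.4 + 7.543 + 0.5857
   = 26.529 m.
h_L = H1 - H2 = 40.058 - 26.529 = 13.529 m.

13.529


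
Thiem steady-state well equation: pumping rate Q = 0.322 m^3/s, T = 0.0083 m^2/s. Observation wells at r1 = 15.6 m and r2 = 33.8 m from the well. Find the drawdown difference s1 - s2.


Thiem equation: s1 - s2 = Q/(2*pi*T) * ln(r2/r1).
ln(r2/r1) = ln(33.8/15.6) = 0.7732.
Q/(2*pi*T) = 0.322 / (2*pi*0.0083) = 0.322 / 0.0522 = 6.1744.
s1 - s2 = 6.1744 * 0.7732 = 4.774 m.

4.774


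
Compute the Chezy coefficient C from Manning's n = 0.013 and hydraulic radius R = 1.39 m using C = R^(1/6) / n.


The Chezy coefficient relates to Manning's n through C = R^(1/6) / n.
R^(1/6) = 1.39^(1/6) = 1.056418.
C = 1.056418 / 0.013 = 81.26 m^(1/2)/s.

81.26


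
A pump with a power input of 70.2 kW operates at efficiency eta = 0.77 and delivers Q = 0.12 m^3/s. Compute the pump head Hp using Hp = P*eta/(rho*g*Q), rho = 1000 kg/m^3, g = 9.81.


Pump head formula: Hp = P * eta / (rho * g * Q).
Numerator: P * eta = 70.2 * 1000 * 0.77 = 54054.0 W.
Denominator: rho * g * Q = 1000 * 9.81 * 0.12 = 1177.2.
Hp = 54054.0 / 1177.2 = 45.92 m.

45.92


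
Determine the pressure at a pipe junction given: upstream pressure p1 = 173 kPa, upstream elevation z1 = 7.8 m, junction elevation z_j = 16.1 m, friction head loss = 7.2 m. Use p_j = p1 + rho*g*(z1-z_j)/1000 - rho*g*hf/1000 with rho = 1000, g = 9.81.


Junction pressure: p_j = p1 + rho*g*(z1 - z_j)/1000 - rho*g*hf/1000.
Elevation term = 1000*9.81*(7.8 - 16.1)/1000 = -81.423 kPa.
Friction term = 1000*9.81*7.2/1000 = 70.632 kPa.
p_j = 173 + -81.423 - 70.632 = 20.94 kPa.

20.94


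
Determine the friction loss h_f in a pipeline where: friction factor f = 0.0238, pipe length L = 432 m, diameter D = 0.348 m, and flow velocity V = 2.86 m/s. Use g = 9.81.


Darcy-Weisbach equation: h_f = f * (L/D) * V^2/(2g).
f * L/D = 0.0238 * 432/0.348 = 29.5448.
V^2/(2g) = 2.86^2 / (2*9.81) = 8.1796 / 19.62 = 0.4169 m.
h_f = 29.5448 * 0.4169 = 12.317 m.

12.317


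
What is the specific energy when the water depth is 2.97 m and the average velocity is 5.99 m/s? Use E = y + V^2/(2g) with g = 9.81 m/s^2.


Specific energy E = y + V^2/(2g).
Velocity head = V^2/(2g) = 5.99^2 / (2*9.81) = 35.8801 / 19.62 = 1.8288 m.
E = 2.97 + 1.8288 = 4.7988 m.

4.7988


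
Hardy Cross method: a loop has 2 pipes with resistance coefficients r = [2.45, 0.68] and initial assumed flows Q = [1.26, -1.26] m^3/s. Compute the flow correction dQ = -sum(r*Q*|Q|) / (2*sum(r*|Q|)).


Numerator terms (r*Q*|Q|): 2.45*1.26*|1.26| = 3.8896; 0.68*-1.26*|-1.26| = -1.0796.
Sum of numerator = 2.8101.
Denominator terms (r*|Q|): 2.45*|1.26| = 3.087; 0.68*|-1.26| = 0.8568.
2 * sum of denominator = 2 * 3.9438 = 7.8876.
dQ = -2.8101 / 7.8876 = -0.3563 m^3/s.

-0.3563


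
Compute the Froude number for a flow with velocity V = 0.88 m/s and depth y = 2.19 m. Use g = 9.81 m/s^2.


The Froude number is defined as Fr = V / sqrt(g*y).
g*y = 9.81 * 2.19 = 21.4839.
sqrt(g*y) = sqrt(21.4839) = 4.6351.
Fr = 0.88 / 4.6351 = 0.1899.

0.1899


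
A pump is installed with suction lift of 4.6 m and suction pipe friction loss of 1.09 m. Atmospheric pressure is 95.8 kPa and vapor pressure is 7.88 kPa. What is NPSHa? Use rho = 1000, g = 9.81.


NPSHa = p_atm/(rho*g) - z_s - hf_s - p_vap/(rho*g).
p_atm/(rho*g) = 95.8*1000 / (1000*9.81) = 9.766 m.
p_vap/(rho*g) = 7.88*1000 / (1000*9.81) = 0.803 m.
NPSHa = 9.766 - 4.6 - 1.09 - 0.803
      = 3.27 m.

3.27


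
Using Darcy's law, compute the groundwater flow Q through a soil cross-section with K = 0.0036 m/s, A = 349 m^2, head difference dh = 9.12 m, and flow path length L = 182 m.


Darcy's law: Q = K * A * i, where i = dh/L.
Hydraulic gradient i = 9.12 / 182 = 0.05011.
Q = 0.0036 * 349 * 0.05011
  = 0.063 m^3/s.

0.063


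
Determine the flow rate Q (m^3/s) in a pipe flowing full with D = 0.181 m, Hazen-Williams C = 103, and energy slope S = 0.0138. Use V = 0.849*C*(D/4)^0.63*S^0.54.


For a full circular pipe, R = D/4 = 0.181/4 = 0.0452 m.
V = 0.849 * 103 * 0.0452^0.63 * 0.0138^0.54
  = 0.849 * 103 * 0.142246 * 0.098977
  = 1.2312 m/s.
Pipe area A = pi*D^2/4 = pi*0.181^2/4 = 0.0257 m^2.
Q = A * V = 0.0257 * 1.2312 = 0.0317 m^3/s.

0.0317


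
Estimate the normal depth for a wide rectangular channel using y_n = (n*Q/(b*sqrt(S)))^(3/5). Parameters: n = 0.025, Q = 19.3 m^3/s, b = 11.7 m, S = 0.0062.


We use the wide-channel approximation y_n = (n*Q/(b*sqrt(S)))^(3/5).
sqrt(S) = sqrt(0.0062) = 0.07874.
Numerator: n*Q = 0.025 * 19.3 = 0.4825.
Denominator: b*sqrt(S) = 11.7 * 0.07874 = 0.921258.
arg = 0.5237.
y_n = 0.5237^(3/5) = 0.6784 m.

0.6784


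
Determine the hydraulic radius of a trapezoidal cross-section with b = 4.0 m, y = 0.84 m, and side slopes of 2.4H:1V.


For a trapezoidal section with side slope z:
A = (b + z*y)*y = (4.0 + 2.4*0.84)*0.84 = 5.053 m^2.
P = b + 2*y*sqrt(1 + z^2) = 4.0 + 2*0.84*sqrt(1 + 2.4^2) = 8.368 m.
R = A/P = 5.053 / 8.368 = 0.6039 m.

0.6039


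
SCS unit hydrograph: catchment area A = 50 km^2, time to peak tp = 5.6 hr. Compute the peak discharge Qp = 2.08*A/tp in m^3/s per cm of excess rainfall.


SCS formula: Qp = 2.08 * A / tp.
Qp = 2.08 * 50 / 5.6
   = 104.0 / 5.6
   = 18.57 m^3/s per cm.

18.57


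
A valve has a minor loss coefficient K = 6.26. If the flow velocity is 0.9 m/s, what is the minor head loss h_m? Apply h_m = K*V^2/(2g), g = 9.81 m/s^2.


Minor loss formula: h_m = K * V^2/(2g).
V^2 = 0.9^2 = 0.81.
V^2/(2g) = 0.81 / 19.62 = 0.0413 m.
h_m = 6.26 * 0.0413 = 0.2584 m.

0.2584


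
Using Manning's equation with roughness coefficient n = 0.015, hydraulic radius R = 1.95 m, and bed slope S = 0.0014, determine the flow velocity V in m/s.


Manning's equation gives V = (1/n) * R^(2/3) * S^(1/2).
First, compute R^(2/3) = 1.95^(2/3) = 1.5608.
Next, S^(1/2) = 0.0014^(1/2) = 0.037417.
Then 1/n = 1/0.015 = 66.67.
V = 66.67 * 1.5608 * 0.037417 = 3.8934 m/s.

3.8934


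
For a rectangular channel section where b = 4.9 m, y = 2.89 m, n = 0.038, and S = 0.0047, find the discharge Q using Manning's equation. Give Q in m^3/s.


For a rectangular channel, the cross-sectional area A = b * y = 4.9 * 2.89 = 14.16 m^2.
The wetted perimeter P = b + 2y = 4.9 + 2*2.89 = 10.68 m.
Hydraulic radius R = A/P = 14.16/10.68 = 1.3259 m.
Velocity V = (1/n)*R^(2/3)*S^(1/2) = (1/0.038)*1.3259^(2/3)*0.0047^(1/2) = 2.1774 m/s.
Discharge Q = A * V = 14.16 * 2.1774 = 30.835 m^3/s.

30.835


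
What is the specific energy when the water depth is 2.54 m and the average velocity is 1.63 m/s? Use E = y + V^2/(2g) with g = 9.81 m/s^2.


Specific energy E = y + V^2/(2g).
Velocity head = V^2/(2g) = 1.63^2 / (2*9.81) = 2.6569 / 19.62 = 0.1354 m.
E = 2.54 + 0.1354 = 2.6754 m.

2.6754


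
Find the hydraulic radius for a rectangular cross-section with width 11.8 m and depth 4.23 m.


For a rectangular section:
Flow area A = b * y = 11.8 * 4.23 = 49.91 m^2.
Wetted perimeter P = b + 2y = 11.8 + 2*4.23 = 20.26 m.
Hydraulic radius R = A/P = 49.91 / 20.26 = 2.4637 m.

2.4637


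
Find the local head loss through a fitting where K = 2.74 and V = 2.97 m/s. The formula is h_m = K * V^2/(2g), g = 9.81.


Minor loss formula: h_m = K * V^2/(2g).
V^2 = 2.97^2 = 8.8209.
V^2/(2g) = 8.8209 / 19.62 = 0.4496 m.
h_m = 2.74 * 0.4496 = 1.2319 m.

1.2319


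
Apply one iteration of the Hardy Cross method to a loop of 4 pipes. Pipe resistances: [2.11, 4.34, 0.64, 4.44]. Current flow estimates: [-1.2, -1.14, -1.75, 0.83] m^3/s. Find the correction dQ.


Numerator terms (r*Q*|Q|): 2.11*-1.2*|-1.2| = -3.0384; 4.34*-1.14*|-1.14| = -5.6403; 0.64*-1.75*|-1.75| = -1.96; 4.44*0.83*|0.83| = 3.0587.
Sum of numerator = -7.5799.
Denominator terms (r*|Q|): 2.11*|-1.2| = 2.532; 4.34*|-1.14| = 4.9476; 0.64*|-1.75| = 1.12; 4.44*|0.83| = 3.6852.
2 * sum of denominator = 2 * 12.2848 = 24.5696.
dQ = --7.5799 / 24.5696 = 0.3085 m^3/s.

0.3085


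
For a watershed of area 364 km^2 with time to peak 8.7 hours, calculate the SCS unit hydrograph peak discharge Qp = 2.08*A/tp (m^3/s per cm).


SCS formula: Qp = 2.08 * A / tp.
Qp = 2.08 * 364 / 8.7
   = 757.12 / 8.7
   = 87.03 m^3/s per cm.

87.03


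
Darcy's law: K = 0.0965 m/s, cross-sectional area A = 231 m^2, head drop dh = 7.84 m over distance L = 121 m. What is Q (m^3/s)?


Darcy's law: Q = K * A * i, where i = dh/L.
Hydraulic gradient i = 7.84 / 121 = 0.064793.
Q = 0.0965 * 231 * 0.064793
  = 1.4443 m^3/s.

1.4443


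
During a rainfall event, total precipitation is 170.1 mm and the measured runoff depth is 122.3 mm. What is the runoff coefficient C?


The runoff coefficient C = runoff depth / rainfall depth.
C = 122.3 / 170.1
  = 0.719.

0.719


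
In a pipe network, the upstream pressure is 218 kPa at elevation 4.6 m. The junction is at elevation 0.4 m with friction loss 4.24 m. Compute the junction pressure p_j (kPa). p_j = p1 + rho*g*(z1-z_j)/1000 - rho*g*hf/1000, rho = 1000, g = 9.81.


Junction pressure: p_j = p1 + rho*g*(z1 - z_j)/1000 - rho*g*hf/1000.
Elevation term = 1000*9.81*(4.6 - 0.4)/1000 = 41.202 kPa.
Friction term = 1000*9.81*4.24/1000 = 41.594 kPa.
p_j = 218 + 41.202 - 41.594 = 217.61 kPa.

217.61


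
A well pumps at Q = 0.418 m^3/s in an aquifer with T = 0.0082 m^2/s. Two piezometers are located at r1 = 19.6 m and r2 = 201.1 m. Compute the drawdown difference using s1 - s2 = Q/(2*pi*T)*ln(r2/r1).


Thiem equation: s1 - s2 = Q/(2*pi*T) * ln(r2/r1).
ln(r2/r1) = ln(201.1/19.6) = 2.3283.
Q/(2*pi*T) = 0.418 / (2*pi*0.0082) = 0.418 / 0.0515 = 8.113.
s1 - s2 = 8.113 * 2.3283 = 18.8893 m.

18.8893


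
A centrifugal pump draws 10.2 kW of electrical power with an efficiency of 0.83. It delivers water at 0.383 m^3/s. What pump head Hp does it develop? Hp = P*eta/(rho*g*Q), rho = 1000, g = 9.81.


Pump head formula: Hp = P * eta / (rho * g * Q).
Numerator: P * eta = 10.2 * 1000 * 0.83 = 8466.0 W.
Denominator: rho * g * Q = 1000 * 9.81 * 0.383 = 3757.23.
Hp = 8466.0 / 3757.23 = 2.25 m.

2.25


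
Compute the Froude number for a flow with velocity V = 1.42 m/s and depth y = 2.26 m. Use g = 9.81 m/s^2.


The Froude number is defined as Fr = V / sqrt(g*y).
g*y = 9.81 * 2.26 = 22.1706.
sqrt(g*y) = sqrt(22.1706) = 4.7086.
Fr = 1.42 / 4.7086 = 0.3016.

0.3016


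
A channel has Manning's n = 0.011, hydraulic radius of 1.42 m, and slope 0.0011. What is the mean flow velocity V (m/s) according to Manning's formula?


Manning's equation gives V = (1/n) * R^(2/3) * S^(1/2).
First, compute R^(2/3) = 1.42^(2/3) = 1.2634.
Next, S^(1/2) = 0.0011^(1/2) = 0.033166.
Then 1/n = 1/0.011 = 90.91.
V = 90.91 * 1.2634 * 0.033166 = 3.8092 m/s.

3.8092


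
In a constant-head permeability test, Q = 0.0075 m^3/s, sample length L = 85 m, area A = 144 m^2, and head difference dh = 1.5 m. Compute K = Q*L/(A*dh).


From K = Q*L / (A*dh):
Numerator: Q*L = 0.0075 * 85 = 0.6375.
Denominator: A*dh = 144 * 1.5 = 216.0.
K = 0.6375 / 216.0 = 0.002951 m/s.

0.002951


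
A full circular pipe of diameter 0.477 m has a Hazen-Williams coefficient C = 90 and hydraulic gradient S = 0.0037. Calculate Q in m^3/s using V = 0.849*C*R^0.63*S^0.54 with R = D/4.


For a full circular pipe, R = D/4 = 0.477/4 = 0.1192 m.
V = 0.849 * 90 * 0.1192^0.63 * 0.0037^0.54
  = 0.849 * 90 * 0.26192 * 0.048622
  = 0.9731 m/s.
Pipe area A = pi*D^2/4 = pi*0.477^2/4 = 0.1787 m^2.
Q = A * V = 0.1787 * 0.9731 = 0.1739 m^3/s.

0.1739


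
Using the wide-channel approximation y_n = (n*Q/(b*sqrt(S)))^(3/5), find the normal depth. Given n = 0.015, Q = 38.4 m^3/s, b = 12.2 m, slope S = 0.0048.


We use the wide-channel approximation y_n = (n*Q/(b*sqrt(S)))^(3/5).
sqrt(S) = sqrt(0.0048) = 0.069282.
Numerator: n*Q = 0.015 * 38.4 = 0.576.
Denominator: b*sqrt(S) = 12.2 * 0.069282 = 0.84524.
arg = 0.6815.
y_n = 0.6815^(3/5) = 0.7944 m.

0.7944


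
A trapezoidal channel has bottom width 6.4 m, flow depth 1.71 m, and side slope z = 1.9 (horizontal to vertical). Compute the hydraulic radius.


For a trapezoidal section with side slope z:
A = (b + z*y)*y = (6.4 + 1.9*1.71)*1.71 = 16.5 m^2.
P = b + 2*y*sqrt(1 + z^2) = 6.4 + 2*1.71*sqrt(1 + 1.9^2) = 13.743 m.
R = A/P = 16.5 / 13.743 = 1.2006 m.

1.2006


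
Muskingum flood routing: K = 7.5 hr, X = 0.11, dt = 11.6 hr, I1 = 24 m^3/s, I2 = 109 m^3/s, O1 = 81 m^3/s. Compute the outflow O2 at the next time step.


Muskingum coefficients:
denom = 2*K*(1-X) + dt = 2*7.5*(1-0.11) + 11.6 = 24.95.
C0 = (dt - 2*K*X)/denom = (11.6 - 2*7.5*0.11)/24.95 = 0.3988.
C1 = (dt + 2*K*X)/denom = (11.6 + 2*7.5*0.11)/24.95 = 0.5311.
C2 = (2*K*(1-X) - dt)/denom = 0.0701.
O2 = C0*I2 + C1*I1 + C2*O1
   = 0.3988*109 + 0.5311*24 + 0.0701*81
   = 61.9 m^3/s.

61.9


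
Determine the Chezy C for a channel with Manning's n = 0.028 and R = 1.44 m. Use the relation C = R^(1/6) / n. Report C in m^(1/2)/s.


The Chezy coefficient relates to Manning's n through C = R^(1/6) / n.
R^(1/6) = 1.44^(1/6) = 1.062659.
C = 1.062659 / 0.028 = 37.95 m^(1/2)/s.

37.95


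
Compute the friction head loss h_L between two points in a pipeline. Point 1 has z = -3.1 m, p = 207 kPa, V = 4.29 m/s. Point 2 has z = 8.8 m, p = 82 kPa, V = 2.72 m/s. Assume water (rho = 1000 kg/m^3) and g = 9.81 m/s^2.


Total head at each section: H = z + p/(rho*g) + V^2/(2g).
H1 = -3.1 + 207*1000/(1000*9.81) + 4.29^2/(2*9.81)
   = -3.1 + 21.101 + 0.938
   = 18.939 m.
H2 = 8.8 + 82*1000/(1000*9.81) + 2.72^2/(2*9.81)
   = 8.8 + 8.359 + 0.3771
   = 17.536 m.
h_L = H1 - H2 = 18.939 - 17.536 = 1.403 m.

1.403


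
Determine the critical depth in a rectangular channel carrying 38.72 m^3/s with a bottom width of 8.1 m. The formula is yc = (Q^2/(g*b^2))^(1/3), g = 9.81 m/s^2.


Using yc = (Q^2 / (g * b^2))^(1/3):
Q^2 = 38.72^2 = 1499.24.
g * b^2 = 9.81 * 8.1^2 = 9.81 * 65.61 = 643.63.
Q^2 / (g*b^2) = 1499.24 / 643.63 = 2.3294.
yc = 2.3294^(1/3) = 1.3256 m.

1.3256


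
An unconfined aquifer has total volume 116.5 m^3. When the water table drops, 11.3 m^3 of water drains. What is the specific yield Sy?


Specific yield Sy = Volume drained / Total volume.
Sy = 11.3 / 116.5
   = 0.097.

0.097


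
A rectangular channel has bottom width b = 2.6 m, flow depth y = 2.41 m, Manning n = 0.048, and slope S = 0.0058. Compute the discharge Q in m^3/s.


For a rectangular channel, the cross-sectional area A = b * y = 2.6 * 2.41 = 6.27 m^2.
The wetted perimeter P = b + 2y = 2.6 + 2*2.41 = 7.42 m.
Hydraulic radius R = A/P = 6.27/7.42 = 0.8445 m.
Velocity V = (1/n)*R^(2/3)*S^(1/2) = (1/0.048)*0.8445^(2/3)*0.0058^(1/2) = 1.4175 m/s.
Discharge Q = A * V = 6.27 * 1.4175 = 8.882 m^3/s.

8.882


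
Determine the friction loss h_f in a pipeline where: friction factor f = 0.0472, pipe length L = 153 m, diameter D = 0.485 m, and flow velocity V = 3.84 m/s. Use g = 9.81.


Darcy-Weisbach equation: h_f = f * (L/D) * V^2/(2g).
f * L/D = 0.0472 * 153/0.485 = 14.8899.
V^2/(2g) = 3.84^2 / (2*9.81) = 14.7456 / 19.62 = 0.7516 m.
h_f = 14.8899 * 0.7516 = 11.191 m.

11.191


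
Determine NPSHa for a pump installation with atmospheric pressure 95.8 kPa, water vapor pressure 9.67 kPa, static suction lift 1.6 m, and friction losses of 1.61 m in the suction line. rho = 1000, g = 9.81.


NPSHa = p_atm/(rho*g) - z_s - hf_s - p_vap/(rho*g).
p_atm/(rho*g) = 95.8*1000 / (1000*9.81) = 9.766 m.
p_vap/(rho*g) = 9.67*1000 / (1000*9.81) = 0.986 m.
NPSHa = 9.766 - 1.6 - 1.61 - 0.986
      = 5.57 m.

5.57


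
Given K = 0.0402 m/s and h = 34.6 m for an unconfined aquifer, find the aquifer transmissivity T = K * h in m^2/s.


Transmissivity is defined as T = K * h.
T = 0.0402 * 34.6
  = 1.3909 m^2/s.

1.3909


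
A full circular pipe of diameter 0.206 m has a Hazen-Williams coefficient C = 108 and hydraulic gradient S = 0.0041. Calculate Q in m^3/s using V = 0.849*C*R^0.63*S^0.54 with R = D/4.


For a full circular pipe, R = D/4 = 0.206/4 = 0.0515 m.
V = 0.849 * 108 * 0.0515^0.63 * 0.0041^0.54
  = 0.849 * 108 * 0.154326 * 0.051393
  = 0.7272 m/s.
Pipe area A = pi*D^2/4 = pi*0.206^2/4 = 0.0333 m^2.
Q = A * V = 0.0333 * 0.7272 = 0.0242 m^3/s.

0.0242


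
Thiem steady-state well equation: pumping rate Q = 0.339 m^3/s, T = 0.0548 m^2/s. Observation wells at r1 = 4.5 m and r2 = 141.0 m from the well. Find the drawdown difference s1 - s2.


Thiem equation: s1 - s2 = Q/(2*pi*T) * ln(r2/r1).
ln(r2/r1) = ln(141.0/4.5) = 3.4447.
Q/(2*pi*T) = 0.339 / (2*pi*0.0548) = 0.339 / 0.3443 = 0.9846.
s1 - s2 = 0.9846 * 3.4447 = 3.3915 m.

3.3915
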